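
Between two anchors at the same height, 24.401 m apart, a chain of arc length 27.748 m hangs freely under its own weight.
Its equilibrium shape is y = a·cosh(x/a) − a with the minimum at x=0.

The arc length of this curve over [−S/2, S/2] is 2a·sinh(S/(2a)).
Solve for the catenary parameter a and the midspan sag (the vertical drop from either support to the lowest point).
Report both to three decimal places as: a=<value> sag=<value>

seed: a₀ = √(S³/(24(L−S))) = √(24.401³/(24·3.347)) = 13.448627
iter 1: u=0.907193  f(a)=+1.405e-01  f'(a)=-5.399e-01  a ← 13.448627 − (+1.405e-01/-5.399e-01) = 13.708769
iter 2: u=0.889978  f(a)=+4.179e-03  f'(a)=-5.082e-01  a ← 13.708769 − (+4.179e-03/-5.082e-01) = 13.716991
iter 3: u=0.889444  f(a)=+3.951e-06  f'(a)=-5.073e-01  a ← 13.716991 − (+3.951e-06/-5.073e-01) = 13.716999
iter 4: u=0.889444  f(a)=+3.531e-12  f'(a)=-5.073e-01  a ← 13.716999 − (+3.531e-12/-5.073e-01) = 13.716999
converged: |Δa| < 1e-12 after 4 iterations
sag = a·(cosh(S/(2a)) − 1) = 13.716999·(cosh(0.889444) − 1) = 5.793099
T_max/T_min = cosh(S/(2a)) = 1.422330

a=13.717 sag=5.793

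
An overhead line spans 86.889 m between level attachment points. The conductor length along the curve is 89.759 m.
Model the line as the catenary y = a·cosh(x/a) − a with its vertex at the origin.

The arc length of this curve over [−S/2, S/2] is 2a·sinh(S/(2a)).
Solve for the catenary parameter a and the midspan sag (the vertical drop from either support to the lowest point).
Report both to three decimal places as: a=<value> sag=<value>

seed: a₀ = √(S³/(24(L−S))) = √(86.889³/(24·2.870)) = 97.588946
iter 1: u=0.445178  f(a)=+2.857e-02  f'(a)=-5.999e-02  a ← 97.588946 − (+2.857e-02/-5.999e-02) = 98.065242
iter 2: u=0.443016  f(a)=+2.105e-04  f'(a)=-5.911e-02  a ← 98.065242 − (+2.105e-04/-5.911e-02) = 98.068804
iter 3: u=0.443000  f(a)=+1.162e-08  f'(a)=-5.910e-02  a ← 98.068804 − (+1.162e-08/-5.910e-02) = 98.068804
iter 4: u=0.443000  f(a)=-1.421e-14  f'(a)=-5.910e-02  a ← 98.068804 − (-1.421e-14/-5.910e-02) = 98.068804
converged: |Δa| < 1e-12 after 4 iterations
sag = a·(cosh(S/(2a)) − 1) = 98.068804·(cosh(0.443000) − 1) = 9.781369
T_max/T_min = cosh(S/(2a)) = 1.099740

a=98.069 sag=9.781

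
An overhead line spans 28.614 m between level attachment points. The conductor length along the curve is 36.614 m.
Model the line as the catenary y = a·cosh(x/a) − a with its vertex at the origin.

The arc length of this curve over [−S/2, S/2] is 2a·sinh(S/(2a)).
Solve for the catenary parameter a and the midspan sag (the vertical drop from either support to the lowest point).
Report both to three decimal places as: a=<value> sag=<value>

seed: a₀ = √(S³/(24(L−S))) = √(28.614³/(24·8.000)) = 11.046310
iter 1: u=1.295184  f(a)=+6.984e-01  f'(a)=-1.706e+00  a ← 11.046310 − (+6.984e-01/-1.706e+00) = 11.455603
iter 2: u=1.248908  f(a)=+4.070e-02  f'(a)=-1.513e+00  a ← 11.455603 − (+4.070e-02/-1.513e+00) = 11.482503
iter 3: u=1.245983  f(a)=+1.571e-04  f'(a)=-1.501e+00  a ← 11.482503 − (+1.571e-04/-1.501e+00) = 11.482607
iter 4: u=1.245971  f(a)=+2.360e-09  f'(a)=-1.501e+00  a ← 11.482607 − (+2.360e-09/-1.501e+00) = 11.482607
iter 5: u=1.245971  f(a)=+7.105e-15  f'(a)=-1.501e+00  a ← 11.482607 − (+7.105e-15/-1.501e+00) = 11.482607
converged: |Δa| < 1e-12 after 5 iterations
sag = a·(cosh(S/(2a)) − 1) = 11.482607·(cosh(1.245971) − 1) = 10.127495
T_max/T_min = cosh(S/(2a)) = 1.881986

a=11.483 sag=10.127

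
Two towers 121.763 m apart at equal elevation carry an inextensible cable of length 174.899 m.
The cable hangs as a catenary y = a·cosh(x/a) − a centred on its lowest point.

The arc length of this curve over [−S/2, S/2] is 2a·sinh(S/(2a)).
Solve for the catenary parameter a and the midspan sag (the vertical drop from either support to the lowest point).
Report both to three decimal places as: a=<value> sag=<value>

a=39.876 sag=56.236

seed: a₀ = √(S³/(24(L−S))) = √(121.763³/(24·53.136)) = 37.624693
iter 1: u=1.618126  f(a)=+7.406e+00  f'(a)=-3.637e+00  a ← 37.624693 − (+7.406e+00/-3.637e+00) = 39.661214
iter 2: u=1.535039  f(a)=+6.438e-01  f'(a)=-3.030e+00  a ← 39.661214 − (+6.438e-01/-3.030e+00) = 39.873732
iter 3: u=1.526857  f(a)=+5.889e-03  f'(a)=-2.974e+00  a ← 39.873732 − (+5.889e-03/-2.974e+00) = 39.875712
iter 4: u=1.526782  f(a)=+5.026e-07  f'(a)=-2.974e+00  a ← 39.875712 − (+5.026e-07/-2.974e+00) = 39.875712
iter 5: u=1.526782  f(a)=+0.000e+00  f'(a)=-2.974e+00  a ← 39.875712 − (+0.000e+00/-2.974e+00) = 39.875712
converged: |Δa| < 1e-12 after 5 iterations
sag = a·(cosh(S/(2a)) − 1) = 39.875712·(cosh(1.526782) − 1) = 56.236137
T_max/T_min = cosh(S/(2a)) = 2.410285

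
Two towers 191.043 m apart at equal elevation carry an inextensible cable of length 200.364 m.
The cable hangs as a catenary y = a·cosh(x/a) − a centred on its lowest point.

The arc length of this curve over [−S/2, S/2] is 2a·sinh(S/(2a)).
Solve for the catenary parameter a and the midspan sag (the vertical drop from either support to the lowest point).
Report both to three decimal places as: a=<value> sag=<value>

a=177.825 sag=26.278

seed: a₀ = √(S³/(24(L−S))) = √(191.043³/(24·9.321)) = 176.546787
iter 1: u=0.541055  f(a)=+1.374e-01  f'(a)=-1.087e-01  a ← 176.546787 − (+1.374e-01/-1.087e-01) = 177.810506
iter 2: u=0.537210  f(a)=+1.489e-03  f'(a)=-1.064e-01  a ← 177.810506 − (+1.489e-03/-1.064e-01) = 177.824505
iter 3: u=0.537167  f(a)=+1.792e-07  f'(a)=-1.063e-01  a ← 177.824505 − (+1.792e-07/-1.063e-01) = 177.824507
iter 4: u=0.537167  f(a)=-2.842e-14  f'(a)=-1.063e-01  a ← 177.824507 − (-2.842e-14/-1.063e-01) = 177.824507
converged: |Δa| < 1e-12 after 4 iterations
sag = a·(cosh(S/(2a)) − 1) = 177.824507·(cosh(0.537167) − 1) = 26.278380
T_max/T_min = cosh(S/(2a)) = 1.147777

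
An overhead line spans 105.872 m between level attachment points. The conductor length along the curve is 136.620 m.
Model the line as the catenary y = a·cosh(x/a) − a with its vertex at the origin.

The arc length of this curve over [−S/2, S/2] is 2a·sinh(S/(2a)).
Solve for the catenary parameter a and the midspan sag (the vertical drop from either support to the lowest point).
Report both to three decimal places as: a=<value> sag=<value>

seed: a₀ = √(S³/(24(L−S))) = √(105.872³/(24·30.748)) = 40.101223
iter 1: u=1.320059  f(a)=+2.793e+00  f'(a)=-1.818e+00  a ← 40.101223 − (+2.793e+00/-1.818e+00) = 41.637533
iter 2: u=1.271353  f(a)=+1.685e-01  f'(a)=-1.605e+00  a ← 41.637533 − (+1.685e-01/-1.605e+00) = 41.742558
iter 3: u=1.268154  f(a)=+7.007e-04  f'(a)=-1.591e+00  a ← 41.742558 − (+7.007e-04/-1.591e+00) = 41.742998
iter 4: u=1.268141  f(a)=+1.223e-08  f'(a)=-1.591e+00  a ← 41.742998 − (+1.223e-08/-1.591e+00) = 41.742998
iter 5: u=1.268141  f(a)=+0.000e+00  f'(a)=-1.591e+00  a ← 41.742998 − (+0.000e+00/-1.591e+00) = 41.742998
converged: |Δa| < 1e-12 after 5 iterations
sag = a·(cosh(S/(2a)) − 1) = 41.742998·(cosh(1.268141) − 1) = 38.311571
T_max/T_min = cosh(S/(2a)) = 1.917796

a=41.743 sag=38.312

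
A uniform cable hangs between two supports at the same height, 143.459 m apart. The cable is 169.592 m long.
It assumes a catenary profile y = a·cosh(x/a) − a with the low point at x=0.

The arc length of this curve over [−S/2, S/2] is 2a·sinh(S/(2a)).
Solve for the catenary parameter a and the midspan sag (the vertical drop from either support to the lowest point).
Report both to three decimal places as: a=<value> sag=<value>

seed: a₀ = √(S³/(24(L−S))) = √(143.459³/(24·26.133)) = 68.610636
iter 1: u=1.045457  f(a)=+1.466e+00  f'(a)=-8.484e-01  a ← 68.610636 − (+1.466e+00/-8.484e-01) = 70.338544
iter 2: u=1.019775  f(a)=+5.720e-02  f'(a)=-7.833e-01  a ← 70.338544 − (+5.720e-02/-7.833e-01) = 70.411571
iter 3: u=1.018718  f(a)=+9.494e-05  f'(a)=-7.807e-01  a ← 70.411571 − (+9.494e-05/-7.807e-01) = 70.411692
iter 4: u=1.018716  f(a)=+2.625e-10  f'(a)=-7.807e-01  a ← 70.411692 − (+2.625e-10/-7.807e-01) = 70.411692
iter 5: u=1.018716  f(a)=-2.842e-14  f'(a)=-7.807e-01  a ← 70.411692 − (-2.842e-14/-7.807e-01) = 70.411692
converged: |Δa| < 1e-12 after 5 iterations
sag = a·(cosh(S/(2a)) − 1) = 70.411692·(cosh(1.018716) − 1) = 39.807036
T_max/T_min = cosh(S/(2a)) = 1.565347

a=70.412 sag=39.807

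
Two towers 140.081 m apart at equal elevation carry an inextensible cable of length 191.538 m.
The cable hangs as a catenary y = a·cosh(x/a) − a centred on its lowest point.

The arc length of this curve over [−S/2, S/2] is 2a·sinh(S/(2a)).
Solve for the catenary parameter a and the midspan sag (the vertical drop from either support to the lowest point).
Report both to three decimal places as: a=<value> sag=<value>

a=49.585 sag=58.259

seed: a₀ = √(S³/(24(L−S))) = √(140.081³/(24·51.457)) = 47.178160
iter 1: u=1.484596  f(a)=+5.977e+00  f'(a)=-2.702e+00  a ← 47.178160 − (+5.977e+00/-2.702e+00) = 49.390733
iter 2: u=1.418090  f(a)=+4.462e-01  f'(a)=-2.312e+00  a ← 49.390733 − (+4.462e-01/-2.312e+00) = 49.583738
iter 3: u=1.412570  f(a)=+2.930e-03  f'(a)=-2.282e+00  a ← 49.583738 − (+2.930e-03/-2.282e+00) = 49.585022
iter 4: u=1.412533  f(a)=+1.282e-07  f'(a)=-2.282e+00  a ← 49.585022 − (+1.282e-07/-2.282e+00) = 49.585022
iter 5: u=1.412533  f(a)=-5.684e-14  f'(a)=-2.282e+00  a ← 49.585022 − (-5.684e-14/-2.282e+00) = 49.585022
converged: |Δa| < 1e-12 after 5 iterations
sag = a·(cosh(S/(2a)) − 1) = 49.585022·(cosh(1.412533) − 1) = 58.259198
T_max/T_min = cosh(S/(2a)) = 2.174935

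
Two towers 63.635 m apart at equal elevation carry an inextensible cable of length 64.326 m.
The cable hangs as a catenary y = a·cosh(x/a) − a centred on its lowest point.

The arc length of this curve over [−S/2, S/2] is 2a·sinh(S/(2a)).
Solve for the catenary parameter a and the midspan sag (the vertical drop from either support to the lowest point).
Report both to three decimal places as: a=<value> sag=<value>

seed: a₀ = √(S³/(24(L−S))) = √(63.635³/(24·0.691)) = 124.652051
iter 1: u=0.255251  f(a)=+2.255e-03  f'(a)=-1.116e-02  a ← 124.652051 − (+2.255e-03/-1.116e-02) = 124.854083
iter 2: u=0.254837  f(a)=+5.493e-06  f'(a)=-1.110e-02  a ← 124.854083 − (+5.493e-06/-1.110e-02) = 124.854577
iter 3: u=0.254836  f(a)=+3.277e-11  f'(a)=-1.110e-02  a ← 124.854577 − (+3.277e-11/-1.110e-02) = 124.854577
iter 4: u=0.254836  f(a)=-1.421e-14  f'(a)=-1.110e-02  a ← 124.854577 − (-1.421e-14/-1.110e-02) = 124.854577
converged: |Δa| < 1e-12 after 4 iterations
sag = a·(cosh(S/(2a)) − 1) = 124.854577·(cosh(0.254836) − 1) = 4.076117
T_max/T_min = cosh(S/(2a)) = 1.032647

a=124.855 sag=4.076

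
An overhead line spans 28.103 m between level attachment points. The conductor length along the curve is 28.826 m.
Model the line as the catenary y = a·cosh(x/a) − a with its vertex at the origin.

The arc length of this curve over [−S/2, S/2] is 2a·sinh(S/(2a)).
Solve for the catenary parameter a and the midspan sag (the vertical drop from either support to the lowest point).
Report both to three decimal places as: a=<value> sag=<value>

seed: a₀ = √(S³/(24(L−S))) = √(28.103³/(24·0.723)) = 35.764673
iter 1: u=0.392888  f(a)=+5.601e-03  f'(a)=-4.106e-02  a ← 35.764673 − (+5.601e-03/-4.106e-02) = 35.901080
iter 2: u=0.391395  f(a)=+3.220e-05  f'(a)=-4.059e-02  a ← 35.901080 − (+3.220e-05/-4.059e-02) = 35.901874
iter 3: u=0.391386  f(a)=+1.078e-09  f'(a)=-4.058e-02  a ← 35.901874 − (+1.078e-09/-4.058e-02) = 35.901874
iter 4: u=0.391386  f(a)=+0.000e+00  f'(a)=-4.058e-02  a ← 35.901874 − (+0.000e+00/-4.058e-02) = 35.901874
converged: |Δa| < 1e-12 after 4 iterations
sag = a·(cosh(S/(2a)) − 1) = 35.901874·(cosh(0.391386) − 1) = 2.785063
T_max/T_min = cosh(S/(2a)) = 1.077574

a=35.902 sag=2.785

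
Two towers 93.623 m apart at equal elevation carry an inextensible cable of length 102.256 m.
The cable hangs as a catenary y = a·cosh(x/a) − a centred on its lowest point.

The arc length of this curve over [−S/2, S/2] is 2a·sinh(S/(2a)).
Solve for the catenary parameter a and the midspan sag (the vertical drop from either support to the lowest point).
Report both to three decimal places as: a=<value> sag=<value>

a=63.787 sag=17.962

seed: a₀ = √(S³/(24(L−S))) = √(93.623³/(24·8.633)) = 62.934290
iter 1: u=0.743815  f(a)=+2.420e-01  f'(a)=-2.898e-01  a ← 62.934290 − (+2.420e-01/-2.898e-01) = 63.769209
iter 2: u=0.734077  f(a)=+4.900e-03  f'(a)=-2.782e-01  a ← 63.769209 − (+4.900e-03/-2.782e-01) = 63.786821
iter 3: u=0.733874  f(a)=+2.101e-06  f'(a)=-2.780e-01  a ← 63.786821 − (+2.101e-06/-2.780e-01) = 63.786828
iter 4: u=0.733874  f(a)=+3.695e-13  f'(a)=-2.780e-01  a ← 63.786828 − (+3.695e-13/-2.780e-01) = 63.786828
converged: |Δa| < 1e-12 after 4 iterations
sag = a·(cosh(S/(2a)) − 1) = 63.786828·(cosh(0.733874) − 1) = 17.961761
T_max/T_min = cosh(S/(2a)) = 1.281590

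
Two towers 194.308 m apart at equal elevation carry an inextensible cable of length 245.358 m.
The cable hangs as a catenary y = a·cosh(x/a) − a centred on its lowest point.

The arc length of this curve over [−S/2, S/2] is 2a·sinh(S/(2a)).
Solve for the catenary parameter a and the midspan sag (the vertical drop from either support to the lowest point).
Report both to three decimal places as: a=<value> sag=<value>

a=80.262 sag=66.340

seed: a₀ = √(S³/(24(L−S))) = √(194.308³/(24·51.050)) = 77.380678
iter 1: u=1.255533  f(a)=+4.178e+00  f'(a)=-1.540e+00  a ← 77.380678 − (+4.178e+00/-1.540e+00) = 80.094568
iter 2: u=1.212991  f(a)=+2.299e-01  f'(a)=-1.374e+00  a ← 80.094568 − (+2.299e-01/-1.374e+00) = 80.261820
iter 3: u=1.210463  f(a)=+7.854e-04  f'(a)=-1.365e+00  a ← 80.261820 − (+7.854e-04/-1.365e+00) = 80.262396
iter 4: u=1.210455  f(a)=+9.238e-09  f'(a)=-1.365e+00  a ← 80.262396 − (+9.238e-09/-1.365e+00) = 80.262396
iter 5: u=1.210455  f(a)=+0.000e+00  f'(a)=-1.365e+00  a ← 80.262396 − (+0.000e+00/-1.365e+00) = 80.262396
converged: |Δa| < 1e-12 after 5 iterations
sag = a·(cosh(S/(2a)) − 1) = 80.262396·(cosh(1.210455) − 1) = 66.339750
T_max/T_min = cosh(S/(2a)) = 1.826536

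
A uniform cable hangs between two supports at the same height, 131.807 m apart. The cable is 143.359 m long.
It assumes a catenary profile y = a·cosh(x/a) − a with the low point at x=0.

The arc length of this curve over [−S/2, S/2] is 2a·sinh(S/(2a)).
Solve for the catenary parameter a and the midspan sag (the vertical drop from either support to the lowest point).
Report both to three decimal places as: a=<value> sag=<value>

a=92.052 sag=24.616

seed: a₀ = √(S³/(24(L−S))) = √(131.807³/(24·11.552)) = 90.881085
iter 1: u=0.725162  f(a)=+3.076e-01  f'(a)=-2.678e-01  a ← 90.881085 − (+3.076e-01/-2.678e-01) = 92.029391
iter 2: u=0.716114  f(a)=+5.926e-03  f'(a)=-2.576e-01  a ← 92.029391 − (+5.926e-03/-2.576e-01) = 92.052397
iter 3: u=0.715935  f(a)=+2.296e-06  f'(a)=-2.574e-01  a ← 92.052397 − (+2.296e-06/-2.574e-01) = 92.052406
iter 4: u=0.715935  f(a)=+3.695e-13  f'(a)=-2.574e-01  a ← 92.052406 − (+3.695e-13/-2.574e-01) = 92.052406
converged: |Δa| < 1e-12 after 4 iterations
sag = a·(cosh(S/(2a)) − 1) = 92.052406·(cosh(0.715935) − 1) = 24.616340
T_max/T_min = cosh(S/(2a)) = 1.267417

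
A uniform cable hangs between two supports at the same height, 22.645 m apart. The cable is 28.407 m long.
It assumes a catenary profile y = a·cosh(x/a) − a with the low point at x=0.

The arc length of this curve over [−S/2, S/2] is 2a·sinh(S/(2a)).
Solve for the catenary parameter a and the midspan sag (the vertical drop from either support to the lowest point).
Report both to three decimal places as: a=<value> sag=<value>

a=9.495 sag=7.590

seed: a₀ = √(S³/(24(L−S))) = √(22.645³/(24·5.762)) = 9.163602
iter 1: u=1.235595  f(a)=+4.562e-01  f'(a)=-1.460e+00  a ← 9.163602 − (+4.562e-01/-1.460e+00) = 9.475975
iter 2: u=1.194864  f(a)=+2.436e-02  f'(a)=-1.308e+00  a ← 9.475975 − (+2.436e-02/-1.308e+00) = 9.494600
iter 3: u=1.192520  f(a)=+7.818e-05  f'(a)=-1.300e+00  a ← 9.494600 − (+7.818e-05/-1.300e+00) = 9.494660
iter 4: u=1.192512  f(a)=+8.106e-10  f'(a)=-1.300e+00  a ← 9.494660 − (+8.106e-10/-1.300e+00) = 9.494660
iter 5: u=1.192512  f(a)=+0.000e+00  f'(a)=-1.300e+00  a ← 9.494660 − (+0.000e+00/-1.300e+00) = 9.494660
converged: |Δa| < 1e-12 after 5 iterations
sag = a·(cosh(S/(2a)) − 1) = 9.494660·(cosh(1.192512) − 1) = 7.590070
T_max/T_min = cosh(S/(2a)) = 1.799404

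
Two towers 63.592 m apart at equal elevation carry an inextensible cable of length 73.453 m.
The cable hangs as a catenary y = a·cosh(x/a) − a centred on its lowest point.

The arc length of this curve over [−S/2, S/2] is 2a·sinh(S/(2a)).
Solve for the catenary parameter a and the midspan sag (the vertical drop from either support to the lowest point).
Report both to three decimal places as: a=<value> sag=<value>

seed: a₀ = √(S³/(24(L−S))) = √(63.592³/(24·9.861)) = 32.963827
iter 1: u=0.964572  f(a)=+4.690e-01  f'(a)=-6.558e-01  a ← 32.963827 − (+4.690e-01/-6.558e-01) = 33.678984
iter 2: u=0.944090  f(a)=+1.570e-02  f'(a)=-6.126e-01  a ← 33.678984 − (+1.570e-02/-6.126e-01) = 33.704609
iter 3: u=0.943372  f(a)=+1.893e-05  f'(a)=-6.111e-01  a ← 33.704609 − (+1.893e-05/-6.111e-01) = 33.704640
iter 4: u=0.943372  f(a)=+2.761e-11  f'(a)=-6.111e-01  a ← 33.704640 − (+2.761e-11/-6.111e-01) = 33.704640
iter 5: u=0.943372  f(a)=+0.000e+00  f'(a)=-6.111e-01  a ← 33.704640 − (+0.000e+00/-6.111e-01) = 33.704640
converged: |Δa| < 1e-12 after 5 iterations
sag = a·(cosh(S/(2a)) − 1) = 33.704640·(cosh(0.943372) − 1) = 16.143515
T_max/T_min = cosh(S/(2a)) = 1.478970

a=33.705 sag=16.144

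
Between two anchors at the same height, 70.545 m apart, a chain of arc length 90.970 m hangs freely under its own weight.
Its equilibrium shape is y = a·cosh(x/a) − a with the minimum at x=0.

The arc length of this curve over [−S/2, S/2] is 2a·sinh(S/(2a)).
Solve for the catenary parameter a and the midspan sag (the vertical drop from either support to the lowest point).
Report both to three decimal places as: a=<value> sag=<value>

seed: a₀ = √(S³/(24(L−S))) = √(70.545³/(24·20.425)) = 26.761639
iter 1: u=1.318025  f(a)=+1.849e+00  f'(a)=-1.809e+00  a ← 26.761639 − (+1.849e+00/-1.809e+00) = 27.784132
iter 2: u=1.269520  f(a)=+1.113e-01  f'(a)=-1.597e+00  a ← 27.784132 − (+1.113e-01/-1.597e+00) = 27.853809
iter 3: u=1.266344  f(a)=+4.599e-04  f'(a)=-1.584e+00  a ← 27.853809 − (+4.599e-04/-1.584e+00) = 27.854099
iter 4: u=1.266331  f(a)=+7.927e-09  f'(a)=-1.584e+00  a ← 27.854099 − (+7.927e-09/-1.584e+00) = 27.854099
iter 5: u=1.266331  f(a)=+0.000e+00  f'(a)=-1.584e+00  a ← 27.854099 − (+0.000e+00/-1.584e+00) = 27.854099
converged: |Δa| < 1e-12 after 5 iterations
sag = a·(cosh(S/(2a)) − 1) = 27.854099·(cosh(1.266331) − 1) = 25.481968
T_max/T_min = cosh(S/(2a)) = 1.914837

a=27.854 sag=25.482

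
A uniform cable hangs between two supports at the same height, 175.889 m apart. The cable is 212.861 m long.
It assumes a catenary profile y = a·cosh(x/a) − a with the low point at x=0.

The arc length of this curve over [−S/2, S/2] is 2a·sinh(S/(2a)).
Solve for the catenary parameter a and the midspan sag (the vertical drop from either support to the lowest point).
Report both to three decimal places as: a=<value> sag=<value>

a=80.668 sag=52.879

seed: a₀ = √(S³/(24(L−S))) = √(175.889³/(24·36.972)) = 78.309766
iter 1: u=1.123034  f(a)=+2.403e+00  f'(a)=-1.069e+00  a ← 78.309766 − (+2.403e+00/-1.069e+00) = 80.557750
iter 2: u=1.091695  f(a)=+1.073e-01  f'(a)=-9.753e-01  a ← 80.557750 − (+1.073e-01/-9.753e-01) = 80.667817
iter 3: u=1.090206  f(a)=+2.364e-04  f'(a)=-9.710e-01  a ← 80.667817 − (+2.364e-04/-9.710e-01) = 80.668061
iter 4: u=1.090202  f(a)=+1.153e-09  f'(a)=-9.710e-01  a ← 80.668061 − (+1.153e-09/-9.710e-01) = 80.668061
iter 5: u=1.090202  f(a)=+0.000e+00  f'(a)=-9.710e-01  a ← 80.668061 − (+0.000e+00/-9.710e-01) = 80.668061
converged: |Δa| < 1e-12 after 5 iterations
sag = a·(cosh(S/(2a)) − 1) = 80.668061·(cosh(1.090202) − 1) = 52.878887
T_max/T_min = cosh(S/(2a)) = 1.655512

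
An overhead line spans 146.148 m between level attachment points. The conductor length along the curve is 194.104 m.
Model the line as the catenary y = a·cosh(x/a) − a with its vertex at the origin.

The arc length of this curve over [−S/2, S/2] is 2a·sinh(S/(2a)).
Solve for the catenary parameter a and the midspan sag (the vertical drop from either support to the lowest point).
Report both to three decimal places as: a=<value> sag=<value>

seed: a₀ = √(S³/(24(L−S))) = √(146.148³/(24·47.956)) = 52.078950
iter 1: u=1.403139  f(a)=+4.948e+00  f'(a)=-2.231e+00  a ← 52.078950 − (+4.948e+00/-2.231e+00) = 54.297197
iter 2: u=1.345815  f(a)=+3.337e-01  f'(a)=-1.939e+00  a ← 54.297197 − (+3.337e-01/-1.939e+00) = 54.469295
iter 3: u=1.341563  f(a)=+1.761e-03  f'(a)=-1.919e+00  a ← 54.469295 − (+1.761e-03/-1.919e+00) = 54.470213
iter 4: u=1.341541  f(a)=+4.957e-08  f'(a)=-1.919e+00  a ← 54.470213 − (+4.957e-08/-1.919e+00) = 54.470213
iter 5: u=1.341541  f(a)=+2.842e-14  f'(a)=-1.919e+00  a ← 54.470213 − (+2.842e-14/-1.919e+00) = 54.470213
converged: |Δa| < 1e-12 after 5 iterations
sag = a·(cosh(S/(2a)) − 1) = 54.470213·(cosh(1.341541) − 1) = 56.822621
T_max/T_min = cosh(S/(2a)) = 2.043187

a=54.470 sag=56.823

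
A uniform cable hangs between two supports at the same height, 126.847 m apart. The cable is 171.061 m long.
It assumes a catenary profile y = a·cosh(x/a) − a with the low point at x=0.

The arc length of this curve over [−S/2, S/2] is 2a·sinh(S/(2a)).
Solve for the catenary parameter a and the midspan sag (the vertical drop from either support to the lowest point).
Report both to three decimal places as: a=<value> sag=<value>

seed: a₀ = √(S³/(24(L−S))) = √(126.847³/(24·44.214)) = 43.856581
iter 1: u=1.446157  f(a)=+4.860e+00  f'(a)=-2.471e+00  a ← 43.856581 − (+4.860e+00/-2.471e+00) = 45.823786
iter 2: u=1.384074  f(a)=+3.462e-01  f'(a)=-2.130e+00  a ← 45.823786 − (+3.462e-01/-2.130e+00) = 45.986284
iter 3: u=1.379183  f(a)=+2.053e-03  f'(a)=-2.105e+00  a ← 45.986284 − (+2.053e-03/-2.105e+00) = 45.987259
iter 4: u=1.379154  f(a)=+7.321e-08  f'(a)=-2.105e+00  a ← 45.987259 − (+7.321e-08/-2.105e+00) = 45.987259
iter 5: u=1.379154  f(a)=+0.000e+00  f'(a)=-2.105e+00  a ← 45.987259 − (+0.000e+00/-2.105e+00) = 45.987259
converged: |Δa| < 1e-12 after 5 iterations
sag = a·(cosh(S/(2a)) − 1) = 45.987259·(cosh(1.379154) − 1) = 51.122444
T_max/T_min = cosh(S/(2a)) = 2.111665

a=45.987 sag=51.122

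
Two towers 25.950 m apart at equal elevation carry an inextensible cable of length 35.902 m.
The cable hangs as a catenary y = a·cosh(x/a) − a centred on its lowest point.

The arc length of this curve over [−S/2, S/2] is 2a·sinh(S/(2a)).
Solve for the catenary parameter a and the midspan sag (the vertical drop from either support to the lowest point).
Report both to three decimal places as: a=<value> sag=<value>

seed: a₀ = √(S³/(24(L−S))) = √(25.950³/(24·9.952)) = 8.553527
iter 1: u=1.516918  f(a)=+1.210e+00  f'(a)=-2.908e+00  a ← 8.553527 − (+1.210e+00/-2.908e+00) = 8.969490
iter 2: u=1.446570  f(a)=+9.385e-02  f'(a)=-2.473e+00  a ← 8.969490 − (+9.385e-02/-2.473e+00) = 9.007437
iter 3: u=1.440476  f(a)=+6.697e-04  f'(a)=-2.438e+00  a ← 9.007437 − (+6.697e-04/-2.438e+00) = 9.007712
iter 4: u=1.440432  f(a)=+3.464e-08  f'(a)=-2.438e+00  a ← 9.007712 − (+3.464e-08/-2.438e+00) = 9.007712
iter 5: u=1.440432  f(a)=+7.105e-15  f'(a)=-2.438e+00  a ← 9.007712 − (+7.105e-15/-2.438e+00) = 9.007712
converged: |Δa| < 1e-12 after 5 iterations
sag = a·(cosh(S/(2a)) − 1) = 9.007712·(cosh(1.440432) − 1) = 11.076542
T_max/T_min = cosh(S/(2a)) = 2.229673

a=9.008 sag=11.077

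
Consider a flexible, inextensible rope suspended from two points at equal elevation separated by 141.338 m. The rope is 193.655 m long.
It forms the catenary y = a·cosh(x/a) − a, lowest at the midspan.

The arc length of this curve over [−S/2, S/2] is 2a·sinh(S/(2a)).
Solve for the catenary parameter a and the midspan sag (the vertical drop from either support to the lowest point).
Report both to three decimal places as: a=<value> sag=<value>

a=49.856 sag=59.053

seed: a₀ = √(S³/(24(L−S))) = √(141.338³/(24·52.317)) = 47.419981
iter 1: u=1.490279  f(a)=+6.127e+00  f'(a)=-2.737e+00  a ← 47.419981 − (+6.127e+00/-2.737e+00) = 49.658295
iter 2: u=1.423106  f(a)=+4.605e-01  f'(a)=-2.340e+00  a ← 49.658295 − (+4.605e-01/-2.340e+00) = 49.855103
iter 3: u=1.417488  f(a)=+3.069e-03  f'(a)=-2.309e+00  a ← 49.855103 − (+3.069e-03/-2.309e+00) = 49.856432
iter 4: u=1.417450  f(a)=+1.383e-07  f'(a)=-2.308e+00  a ← 49.856432 − (+1.383e-07/-2.308e+00) = 49.856432
iter 5: u=1.417450  f(a)=-2.842e-14  f'(a)=-2.308e+00  a ← 49.856432 − (-2.842e-14/-2.308e+00) = 49.856432
converged: |Δa| < 1e-12 after 5 iterations
sag = a·(cosh(S/(2a)) − 1) = 49.856432·(cosh(1.417450) − 1) = 59.052836
T_max/T_min = cosh(S/(2a)) = 2.184458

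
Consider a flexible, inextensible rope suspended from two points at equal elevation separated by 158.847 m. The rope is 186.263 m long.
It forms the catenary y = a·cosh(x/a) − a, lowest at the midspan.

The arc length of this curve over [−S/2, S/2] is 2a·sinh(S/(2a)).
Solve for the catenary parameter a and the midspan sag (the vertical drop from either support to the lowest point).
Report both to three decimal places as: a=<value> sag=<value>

a=79.993 sag=42.777

seed: a₀ = √(S³/(24(L−S))) = √(158.847³/(24·27.416)) = 78.047835
iter 1: u=1.017626  f(a)=+1.455e+00  f'(a)=-7.780e-01  a ← 78.047835 − (+1.455e+00/-7.780e-01) = 79.917995
iter 2: u=0.993812  f(a)=+5.394e-02  f'(a)=-7.213e-01  a ← 79.917995 − (+5.394e-02/-7.213e-01) = 79.992776
iter 3: u=0.992883  f(a)=+8.045e-05  f'(a)=-7.192e-01  a ← 79.992776 − (+8.045e-05/-7.192e-01) = 79.992888
iter 4: u=0.992882  f(a)=+1.795e-10  f'(a)=-7.192e-01  a ← 79.992888 − (+1.795e-10/-7.192e-01) = 79.992888
iter 5: u=0.992882  f(a)=+2.842e-14  f'(a)=-7.192e-01  a ← 79.992888 − (+2.842e-14/-7.192e-01) = 79.992888
converged: |Δa| < 1e-12 after 5 iterations
sag = a·(cosh(S/(2a)) − 1) = 79.992888·(cosh(0.992882) − 1) = 42.776564
T_max/T_min = cosh(S/(2a)) = 1.534755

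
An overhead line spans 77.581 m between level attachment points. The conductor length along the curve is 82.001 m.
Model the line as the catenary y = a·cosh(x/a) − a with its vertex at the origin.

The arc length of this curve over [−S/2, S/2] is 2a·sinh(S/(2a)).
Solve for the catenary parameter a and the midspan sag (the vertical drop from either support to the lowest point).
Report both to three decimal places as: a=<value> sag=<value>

seed: a₀ = √(S³/(24(L−S))) = √(77.581³/(24·4.420)) = 66.346238
iter 1: u=0.584668  f(a)=+7.616e-02  f'(a)=-1.379e-01  a ← 66.346238 − (+7.616e-02/-1.379e-01) = 66.898745
iter 2: u=0.579839  f(a)=+9.619e-04  f'(a)=-1.344e-01  a ← 66.898745 − (+9.619e-04/-1.344e-01) = 66.905902
iter 3: u=0.579777  f(a)=+1.578e-07  f'(a)=-1.343e-01  a ← 66.905902 − (+1.578e-07/-1.343e-01) = 66.905904
iter 4: u=0.579777  f(a)=+1.421e-14  f'(a)=-1.343e-01  a ← 66.905904 − (+1.421e-14/-1.343e-01) = 66.905904
converged: |Δa| < 1e-12 after 4 iterations
sag = a·(cosh(S/(2a)) − 1) = 66.905904·(cosh(0.579777) − 1) = 11.563459
T_max/T_min = cosh(S/(2a)) = 1.172832

a=66.906 sag=11.563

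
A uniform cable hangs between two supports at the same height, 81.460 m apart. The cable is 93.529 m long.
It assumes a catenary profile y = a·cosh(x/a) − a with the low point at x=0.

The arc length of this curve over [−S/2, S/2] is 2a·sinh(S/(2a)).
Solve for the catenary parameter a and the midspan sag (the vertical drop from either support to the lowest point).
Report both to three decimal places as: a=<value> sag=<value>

seed: a₀ = √(S³/(24(L−S))) = √(81.460³/(24·12.069)) = 43.199164
iter 1: u=0.942842  f(a)=+5.479e-01  f'(a)=-6.100e-01  a ← 43.199164 − (+5.479e-01/-6.100e-01) = 44.097364
iter 2: u=0.923638  f(a)=+1.756e-02  f'(a)=-5.715e-01  a ← 44.097364 − (+1.756e-02/-5.715e-01) = 44.128081
iter 3: u=0.922995  f(a)=+1.934e-05  f'(a)=-5.703e-01  a ← 44.128081 − (+1.934e-05/-5.703e-01) = 44.128115
iter 4: u=0.922994  f(a)=+2.356e-11  f'(a)=-5.702e-01  a ← 44.128115 − (+2.356e-11/-5.702e-01) = 44.128115
converged: |Δa| < 1e-12 after 4 iterations
sag = a·(cosh(S/(2a)) − 1) = 44.128115·(cosh(0.922994) − 1) = 20.169700
T_max/T_min = cosh(S/(2a)) = 1.457071

a=44.128 sag=20.170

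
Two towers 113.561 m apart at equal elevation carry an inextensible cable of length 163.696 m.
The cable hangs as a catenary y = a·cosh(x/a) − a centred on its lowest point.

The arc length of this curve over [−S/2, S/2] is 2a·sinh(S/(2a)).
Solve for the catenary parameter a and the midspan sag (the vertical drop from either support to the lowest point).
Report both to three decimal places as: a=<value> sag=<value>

seed: a₀ = √(S³/(24(L−S))) = √(113.561³/(24·50.135)) = 34.887326
iter 1: u=1.627539  f(a)=+7.075e+00  f'(a)=-3.711e+00  a ← 34.887326 − (+7.075e+00/-3.711e+00) = 36.793680
iter 2: u=1.543213  f(a)=+6.213e-01  f'(a)=-3.085e+00  a ← 36.793680 − (+6.213e-01/-3.085e+00) = 36.995033
iter 3: u=1.534814  f(a)=+5.810e-03  f'(a)=-3.028e+00  a ← 36.995033 − (+5.810e-03/-3.028e+00) = 36.996952
iter 4: u=1.534735  f(a)=+5.186e-07  f'(a)=-3.027e+00  a ← 36.996952 − (+5.186e-07/-3.027e+00) = 36.996952
iter 5: u=1.534735  f(a)=+2.842e-14  f'(a)=-3.027e+00  a ← 36.996952 − (+2.842e-14/-3.027e+00) = 36.996952
converged: |Δa| < 1e-12 after 5 iterations
sag = a·(cosh(S/(2a)) − 1) = 36.996952·(cosh(1.534735) − 1) = 52.824368
T_max/T_min = cosh(S/(2a)) = 2.427803

a=36.997 sag=52.824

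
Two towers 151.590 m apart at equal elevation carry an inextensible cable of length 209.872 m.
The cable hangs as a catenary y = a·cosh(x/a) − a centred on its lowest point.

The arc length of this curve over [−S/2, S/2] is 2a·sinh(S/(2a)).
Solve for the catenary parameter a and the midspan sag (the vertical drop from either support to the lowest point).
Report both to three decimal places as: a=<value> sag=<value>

a=52.560 sag=64.803

seed: a₀ = √(S³/(24(L−S))) = √(151.590³/(24·58.282)) = 49.903727
iter 1: u=1.518824  f(a)=+7.104e+00  f'(a)=-2.921e+00  a ← 49.903727 − (+7.104e+00/-2.921e+00) = 52.335694
iter 2: u=1.448247  f(a)=+5.523e-01  f'(a)=-2.483e+00  a ← 52.335694 − (+5.523e-01/-2.483e+00) = 52.558134
iter 3: u=1.442117  f(a)=+3.960e-03  f'(a)=-2.447e+00  a ← 52.558134 − (+3.960e-03/-2.447e+00) = 52.559752
iter 4: u=1.442073  f(a)=+2.069e-07  f'(a)=-2.447e+00  a ← 52.559752 − (+2.069e-07/-2.447e+00) = 52.559753
iter 5: u=1.442073  f(a)=+0.000e+00  f'(a)=-2.447e+00  a ← 52.559753 − (+0.000e+00/-2.447e+00) = 52.559753
converged: |Δa| < 1e-12 after 5 iterations
sag = a·(cosh(S/(2a)) − 1) = 52.559753·(cosh(1.442073) − 1) = 64.803324
T_max/T_min = cosh(S/(2a)) = 2.232946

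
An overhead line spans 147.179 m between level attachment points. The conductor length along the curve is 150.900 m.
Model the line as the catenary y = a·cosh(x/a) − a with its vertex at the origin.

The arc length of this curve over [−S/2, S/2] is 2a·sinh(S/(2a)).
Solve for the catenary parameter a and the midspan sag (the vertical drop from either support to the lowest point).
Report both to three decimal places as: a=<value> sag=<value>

seed: a₀ = √(S³/(24(L−S))) = √(147.179³/(24·3.721)) = 188.944092
iter 1: u=0.389478  f(a)=+2.832e-02  f'(a)=-3.999e-02  a ← 188.944092 − (+2.832e-02/-3.999e-02) = 189.652418
iter 2: u=0.388023  f(a)=+1.601e-04  f'(a)=-3.954e-02  a ← 189.652418 − (+1.601e-04/-3.954e-02) = 189.656467
iter 3: u=0.388015  f(a)=+5.177e-09  f'(a)=-3.953e-02  a ← 189.656467 − (+5.177e-09/-3.953e-02) = 189.656467
iter 4: u=0.388015  f(a)=-2.842e-14  f'(a)=-3.953e-02  a ← 189.656467 − (-2.842e-14/-3.953e-02) = 189.656467
converged: |Δa| < 1e-12 after 4 iterations
sag = a·(cosh(S/(2a)) − 1) = 189.656467·(cosh(0.388015) − 1) = 14.456928
T_max/T_min = cosh(S/(2a)) = 1.076227

a=189.656 sag=14.457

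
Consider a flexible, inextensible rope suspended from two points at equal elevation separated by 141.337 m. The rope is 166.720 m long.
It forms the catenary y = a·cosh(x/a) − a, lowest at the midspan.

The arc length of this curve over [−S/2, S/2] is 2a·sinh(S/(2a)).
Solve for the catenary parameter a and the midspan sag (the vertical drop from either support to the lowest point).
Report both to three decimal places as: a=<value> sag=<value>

a=69.841 sag=38.910

seed: a₀ = √(S³/(24(L−S))) = √(141.337³/(24·25.383)) = 68.077987
iter 1: u=1.038052  f(a)=+1.403e+00  f'(a)=-8.292e-01  a ← 68.077987 − (+1.403e+00/-8.292e-01) = 69.770187
iter 2: u=1.012875  f(a)=+5.402e-02  f'(a)=-7.665e-01  a ← 69.770187 − (+5.402e-02/-7.665e-01) = 69.840668
iter 3: u=1.011853  f(a)=+8.717e-05  f'(a)=-7.640e-01  a ← 69.840668 − (+8.717e-05/-7.640e-01) = 69.840782
iter 4: u=1.011851  f(a)=+2.278e-10  f'(a)=-7.640e-01  a ← 69.840782 − (+2.278e-10/-7.640e-01) = 69.840782
iter 5: u=1.011851  f(a)=-2.842e-14  f'(a)=-7.640e-01  a ← 69.840782 − (-2.842e-14/-7.640e-01) = 69.840782
converged: |Δa| < 1e-12 after 5 iterations
sag = a·(cosh(S/(2a)) − 1) = 69.840782·(cosh(1.011851) − 1) = 38.909503
T_max/T_min = cosh(S/(2a)) = 1.557117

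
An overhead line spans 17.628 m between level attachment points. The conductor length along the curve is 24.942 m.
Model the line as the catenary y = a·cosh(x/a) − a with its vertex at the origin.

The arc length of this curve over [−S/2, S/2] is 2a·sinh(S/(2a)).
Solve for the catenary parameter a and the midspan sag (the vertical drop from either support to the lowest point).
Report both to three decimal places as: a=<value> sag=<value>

a=5.905 sag=7.893

seed: a₀ = √(S³/(24(L−S))) = √(17.628³/(24·7.314)) = 5.586264
iter 1: u=1.577799  f(a)=+9.663e-01  f'(a)=-3.331e+00  a ← 5.586264 − (+9.663e-01/-3.331e+00) = 5.876332
iter 2: u=1.499915  f(a)=+8.036e-02  f'(a)=-2.798e+00  a ← 5.876332 − (+8.036e-02/-2.798e+00) = 5.905052
iter 3: u=1.492620  f(a)=+6.673e-04  f'(a)=-2.752e+00  a ← 5.905052 − (+6.673e-04/-2.752e+00) = 5.905295
iter 4: u=1.492559  f(a)=+4.685e-08  f'(a)=-2.751e+00  a ← 5.905295 − (+4.685e-08/-2.751e+00) = 5.905295
iter 5: u=1.492559  f(a)=+3.553e-15  f'(a)=-2.751e+00  a ← 5.905295 − (+3.553e-15/-2.751e+00) = 5.905295
converged: |Δa| < 1e-12 after 5 iterations
sag = a·(cosh(S/(2a)) − 1) = 5.905295·(cosh(1.492559) − 1) = 7.893196
T_max/T_min = cosh(S/(2a)) = 2.336630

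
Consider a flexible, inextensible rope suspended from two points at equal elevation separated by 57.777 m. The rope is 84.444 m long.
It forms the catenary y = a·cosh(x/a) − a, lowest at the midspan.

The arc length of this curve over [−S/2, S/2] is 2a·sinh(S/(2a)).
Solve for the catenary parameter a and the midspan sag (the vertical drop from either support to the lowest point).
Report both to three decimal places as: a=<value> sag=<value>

a=18.453 sag=27.625

seed: a₀ = √(S³/(24(L−S))) = √(57.777³/(24·26.667)) = 17.359603
iter 1: u=1.664122  f(a)=+3.946e+00  f'(a)=-4.012e+00  a ← 17.359603 − (+3.946e+00/-4.012e+00) = 18.343100
iter 2: u=1.574897  f(a)=+3.601e-01  f'(a)=-3.310e+00  a ← 18.343100 − (+3.601e-01/-3.310e+00) = 18.451902
iter 3: u=1.565611  f(a)=+3.666e-03  f'(a)=-3.243e+00  a ← 18.451902 − (+3.666e-03/-3.243e+00) = 18.453033
iter 4: u=1.565515  f(a)=+3.884e-07  f'(a)=-3.242e+00  a ← 18.453033 − (+3.884e-07/-3.242e+00) = 18.453033
iter 5: u=1.565515  f(a)=-1.421e-14  f'(a)=-3.242e+00  a ← 18.453033 − (-1.421e-14/-3.242e+00) = 18.453033
converged: |Δa| < 1e-12 after 5 iterations
sag = a·(cosh(S/(2a)) − 1) = 18.453033·(cosh(1.565515) − 1) = 27.625288
T_max/T_min = cosh(S/(2a)) = 2.497060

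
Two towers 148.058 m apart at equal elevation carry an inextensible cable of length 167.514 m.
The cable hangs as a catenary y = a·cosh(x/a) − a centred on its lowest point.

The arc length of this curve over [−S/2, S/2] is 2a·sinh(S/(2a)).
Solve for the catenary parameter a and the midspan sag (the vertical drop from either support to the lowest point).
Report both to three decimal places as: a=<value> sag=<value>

a=84.967 sag=34.342

seed: a₀ = √(S³/(24(L−S))) = √(148.058³/(24·19.456)) = 83.371078
iter 1: u=0.887946  f(a)=+7.816e-01  f'(a)=-5.046e-01  a ← 83.371078 − (+7.816e-01/-5.046e-01) = 84.919998
iter 2: u=0.871750  f(a)=+2.231e-02  f'(a)=-4.761e-01  a ← 84.919998 − (+2.231e-02/-4.761e-01) = 84.966858
iter 3: u=0.871269  f(a)=+1.937e-05  f'(a)=-4.753e-01  a ← 84.966858 − (+1.937e-05/-4.753e-01) = 84.966899
iter 4: u=0.871269  f(a)=+1.464e-11  f'(a)=-4.753e-01  a ← 84.966899 − (+1.464e-11/-4.753e-01) = 84.966899
converged: |Δa| < 1e-12 after 4 iterations
sag = a·(cosh(S/(2a)) − 1) = 84.966899·(cosh(0.871269) − 1) = 34.341981
T_max/T_min = cosh(S/(2a)) = 1.404181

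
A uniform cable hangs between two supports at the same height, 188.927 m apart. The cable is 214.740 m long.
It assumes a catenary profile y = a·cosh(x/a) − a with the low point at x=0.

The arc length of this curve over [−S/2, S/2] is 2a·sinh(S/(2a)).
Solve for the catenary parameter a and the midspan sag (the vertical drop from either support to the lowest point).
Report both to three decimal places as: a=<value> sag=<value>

seed: a₀ = √(S³/(24(L−S))) = √(188.927³/(24·25.813)) = 104.331675
iter 1: u=0.905415  f(a)=+1.079e+00  f'(a)=-5.366e-01  a ← 104.331675 − (+1.079e+00/-5.366e-01) = 106.342374
iter 2: u=0.888296  f(a)=+3.198e-02  f'(a)=-5.052e-01  a ← 106.342374 − (+3.198e-02/-5.052e-01) = 106.405674
iter 3: u=0.887768  f(a)=+3.000e-05  f'(a)=-5.043e-01  a ← 106.405674 − (+3.000e-05/-5.043e-01) = 106.405733
iter 4: u=0.887767  f(a)=+2.646e-11  f'(a)=-5.043e-01  a ← 106.405733 − (+2.646e-11/-5.043e-01) = 106.405733
converged: |Δa| < 1e-12 after 4 iterations
sag = a·(cosh(S/(2a)) − 1) = 106.405733·(cosh(0.887767) − 1) = 44.758075
T_max/T_min = cosh(S/(2a)) = 1.420636

a=106.406 sag=44.758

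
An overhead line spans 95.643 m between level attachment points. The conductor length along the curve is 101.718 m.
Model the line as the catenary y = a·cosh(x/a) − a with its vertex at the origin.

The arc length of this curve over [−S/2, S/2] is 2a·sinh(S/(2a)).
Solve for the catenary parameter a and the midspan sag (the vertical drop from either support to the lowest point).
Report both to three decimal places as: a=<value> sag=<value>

a=78.192 sag=15.085

seed: a₀ = √(S³/(24(L−S))) = √(95.643³/(24·6.075)) = 77.464197
iter 1: u=0.617337  f(a)=+1.168e-01  f'(a)=-1.629e-01  a ← 77.464197 − (+1.168e-01/-1.629e-01) = 78.181276
iter 2: u=0.611675  f(a)=+1.642e-03  f'(a)=-1.584e-01  a ← 78.181276 − (+1.642e-03/-1.584e-01) = 78.191644
iter 3: u=0.611593  f(a)=+3.346e-07  f'(a)=-1.583e-01  a ← 78.191644 − (+3.346e-07/-1.583e-01) = 78.191647
iter 4: u=0.611593  f(a)=+0.000e+00  f'(a)=-1.583e-01  a ← 78.191647 − (+0.000e+00/-1.583e-01) = 78.191647
converged: |Δa| < 1e-12 after 4 iterations
sag = a·(cosh(S/(2a)) − 1) = 78.191647·(cosh(0.611593) − 1) = 15.085207
T_max/T_min = cosh(S/(2a)) = 1.192926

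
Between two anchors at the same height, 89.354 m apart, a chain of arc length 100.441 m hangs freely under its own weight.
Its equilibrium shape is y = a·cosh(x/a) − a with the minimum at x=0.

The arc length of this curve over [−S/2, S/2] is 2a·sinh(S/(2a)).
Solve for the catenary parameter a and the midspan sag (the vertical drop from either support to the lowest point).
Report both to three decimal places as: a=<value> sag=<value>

seed: a₀ = √(S³/(24(L−S))) = √(89.354³/(24·11.087)) = 51.779560
iter 1: u=0.862831  f(a)=+4.201e-01  f'(a)=-4.610e-01  a ← 51.779560 − (+4.201e-01/-4.610e-01) = 52.690864
iter 2: u=0.847908  f(a)=+1.135e-02  f'(a)=-4.364e-01  a ← 52.690864 − (+1.135e-02/-4.364e-01) = 52.716866
iter 3: u=0.847490  f(a)=+8.788e-06  f'(a)=-4.357e-01  a ← 52.716866 − (+8.788e-06/-4.357e-01) = 52.716887
iter 4: u=0.847489  f(a)=+5.286e-12  f'(a)=-4.357e-01  a ← 52.716887 − (+5.286e-12/-4.357e-01) = 52.716887
converged: |Δa| < 1e-12 after 4 iterations
sag = a·(cosh(S/(2a)) − 1) = 52.716887·(cosh(0.847489) − 1) = 20.092239
T_max/T_min = cosh(S/(2a)) = 1.381135

a=52.717 sag=20.092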